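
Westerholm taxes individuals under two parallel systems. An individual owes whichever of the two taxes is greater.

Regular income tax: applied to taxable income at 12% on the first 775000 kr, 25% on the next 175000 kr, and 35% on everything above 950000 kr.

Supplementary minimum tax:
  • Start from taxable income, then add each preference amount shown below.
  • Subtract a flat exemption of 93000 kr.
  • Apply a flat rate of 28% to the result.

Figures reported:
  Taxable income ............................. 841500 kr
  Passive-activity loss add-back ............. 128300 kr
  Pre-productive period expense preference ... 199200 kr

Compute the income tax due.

Regular income tax:
  775000 kr × 12% = 93000 kr
  66500 kr × 25% = 16625 kr
  → 109625 kr

Supplementary minimum tax:
  Adjusted income: 841500 kr + 128300 kr + 199200 kr = 1169000 kr
  Less exemption 93000 kr → base 1076000 kr
  1076000 kr × 28% = 301280 kr

301280 kr > 109625 kr, so the supplementary minimum tax is the binding amount.

301280 kr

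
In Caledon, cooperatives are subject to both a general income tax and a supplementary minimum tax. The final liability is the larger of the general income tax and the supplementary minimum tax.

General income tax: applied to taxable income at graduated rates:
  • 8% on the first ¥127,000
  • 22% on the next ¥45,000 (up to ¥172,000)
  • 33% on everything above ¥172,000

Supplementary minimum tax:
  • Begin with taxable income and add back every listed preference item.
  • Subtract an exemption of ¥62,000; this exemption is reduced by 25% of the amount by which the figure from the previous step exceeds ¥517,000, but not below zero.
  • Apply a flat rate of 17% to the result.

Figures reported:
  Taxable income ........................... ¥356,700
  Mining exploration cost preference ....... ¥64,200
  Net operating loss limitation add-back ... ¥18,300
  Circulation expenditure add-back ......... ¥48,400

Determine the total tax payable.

General income tax:
  ¥127,000 × 8% = ¥10,160
  ¥45,000 × 22% = ¥9,900
  ¥184,700 × 33% = ¥60,951
  → ¥81,011

Supplementary minimum tax:
  Adjusted income: ¥356,700 + ¥64,200 + ¥18,300 + ¥48,400 = ¥487,600
  Exemption: ¥487,600 ≤ ¥517,000, so full ¥62,000 applies
  Base: ¥487,600 − ¥62,000 = ¥425,600
  ¥425,600 × 17% = ¥72,352

¥81,011 > ¥72,352, so the general income tax governs.

¥81,011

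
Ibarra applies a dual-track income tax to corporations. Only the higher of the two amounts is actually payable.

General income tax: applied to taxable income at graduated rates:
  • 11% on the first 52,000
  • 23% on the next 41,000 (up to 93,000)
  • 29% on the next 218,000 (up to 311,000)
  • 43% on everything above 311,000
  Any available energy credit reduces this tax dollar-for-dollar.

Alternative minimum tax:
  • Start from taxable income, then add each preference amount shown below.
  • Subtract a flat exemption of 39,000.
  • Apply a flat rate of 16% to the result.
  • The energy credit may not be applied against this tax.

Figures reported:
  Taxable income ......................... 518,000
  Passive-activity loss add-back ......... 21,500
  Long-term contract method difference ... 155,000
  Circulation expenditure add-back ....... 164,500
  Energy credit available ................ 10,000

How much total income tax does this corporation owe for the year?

157,380

General income tax:
  52,000 × 11% = 5,720
  41,000 × 23% = 9,430
  218,000 × 29% = 63,220
  207,000 × 43% = 89,010
  → 167,380
  Less energy credit 10,000 → 157,380

Alternative minimum tax:
  Adjusted income: 518,000 + 21,500 + 155,000 + 164,500 = 859,000
  Less exemption 39,000 → base 820,000
  820,000 × 16% = 131,200

157,380 > 131,200, so the general income tax governs.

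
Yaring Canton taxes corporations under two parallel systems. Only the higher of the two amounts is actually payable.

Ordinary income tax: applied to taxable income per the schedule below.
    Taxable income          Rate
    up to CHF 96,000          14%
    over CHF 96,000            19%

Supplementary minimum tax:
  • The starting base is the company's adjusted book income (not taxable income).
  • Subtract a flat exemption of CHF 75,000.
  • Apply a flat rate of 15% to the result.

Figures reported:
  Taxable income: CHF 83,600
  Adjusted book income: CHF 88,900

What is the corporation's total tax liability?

CHF 11,704

Supplementary minimum tax:
  Base (adjusted book income): CHF 88,900
  Less exemption CHF 75,000 → base CHF 13,900
  CHF 13,900 × 15% = CHF 2,085

Ordinary income tax:
  CHF 83,600 × 14% = CHF 11,704

CHF 11,704 > CHF 2,085, so the ordinary income tax governs.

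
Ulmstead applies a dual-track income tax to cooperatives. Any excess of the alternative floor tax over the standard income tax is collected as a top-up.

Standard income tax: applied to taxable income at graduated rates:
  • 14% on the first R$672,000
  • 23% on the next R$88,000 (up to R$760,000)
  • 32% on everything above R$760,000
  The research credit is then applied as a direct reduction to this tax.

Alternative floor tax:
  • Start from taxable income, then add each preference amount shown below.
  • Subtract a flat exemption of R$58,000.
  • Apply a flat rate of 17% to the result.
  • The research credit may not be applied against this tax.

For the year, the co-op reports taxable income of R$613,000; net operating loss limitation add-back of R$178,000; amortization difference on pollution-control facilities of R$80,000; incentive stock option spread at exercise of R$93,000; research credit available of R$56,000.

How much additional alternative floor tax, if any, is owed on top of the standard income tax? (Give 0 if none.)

R$124,200

Alternative floor tax:
  Adjusted income: R$613,000 + R$178,000 + R$80,000 + R$93,000 = R$964,000
  Less exemption R$58,000 → base R$906,000
  R$906,000 × 17% = R$154,020

Standard income tax:
  R$613,000 × 14% = R$85,820
  Less research credit R$56,000 → R$29,820

Excess of alternative floor tax over standard income tax: R$154,020 − R$29,820 = R$124,200.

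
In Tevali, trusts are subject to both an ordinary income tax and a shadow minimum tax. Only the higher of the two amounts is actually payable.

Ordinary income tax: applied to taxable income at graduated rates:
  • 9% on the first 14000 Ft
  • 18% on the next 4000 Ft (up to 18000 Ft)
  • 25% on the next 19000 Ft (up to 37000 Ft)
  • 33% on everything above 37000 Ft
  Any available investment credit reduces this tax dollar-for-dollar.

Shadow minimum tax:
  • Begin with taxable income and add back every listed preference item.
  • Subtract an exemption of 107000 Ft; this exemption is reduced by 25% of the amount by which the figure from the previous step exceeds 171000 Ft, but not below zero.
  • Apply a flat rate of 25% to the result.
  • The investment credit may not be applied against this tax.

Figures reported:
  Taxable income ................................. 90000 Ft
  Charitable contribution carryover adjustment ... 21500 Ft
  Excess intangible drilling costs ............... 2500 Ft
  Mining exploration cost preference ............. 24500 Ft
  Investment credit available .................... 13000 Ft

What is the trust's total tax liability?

Shadow minimum tax:
  Adjusted income: 90000 Ft + 21500 Ft + 2500 Ft + 24500 Ft = 138500 Ft
  Exemption: 138500 Ft ≤ 171000 Ft, so full 107000 Ft applies
  Base: 138500 Ft − 107000 Ft = 31500 Ft
  31500 Ft × 25% = 7875 Ft

Ordinary income tax:
  14000 Ft × 9% = 1260 Ft
  4000 Ft × 18% = 720 Ft
  19000 Ft × 25% = 4750 Ft
  53000 Ft × 33% = 17490 Ft
  → 24220 Ft
  Less investment credit 13000 Ft → 11220 Ft

11220 Ft > 7875 Ft, so the ordinary income tax governs.

11220 Ft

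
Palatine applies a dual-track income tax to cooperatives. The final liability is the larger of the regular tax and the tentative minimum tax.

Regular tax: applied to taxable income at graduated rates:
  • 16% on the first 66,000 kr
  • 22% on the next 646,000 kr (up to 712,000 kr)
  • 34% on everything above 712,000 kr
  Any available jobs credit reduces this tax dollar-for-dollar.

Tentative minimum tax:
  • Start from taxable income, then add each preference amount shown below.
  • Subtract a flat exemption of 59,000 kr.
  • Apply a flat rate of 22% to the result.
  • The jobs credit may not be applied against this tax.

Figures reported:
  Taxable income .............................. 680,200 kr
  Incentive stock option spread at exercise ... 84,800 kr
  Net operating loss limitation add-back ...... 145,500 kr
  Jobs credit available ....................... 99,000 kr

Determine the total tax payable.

Regular tax:
  66,000 kr × 16% = 10,560 kr
  614,200 kr × 22% = 135,124 kr
  → 145,684 kr
  Less jobs credit 99,000 kr → 46,684 kr

Tentative minimum tax:
  Adjusted income: 680,200 kr + 84,800 kr + 145,500 kr = 910,500 kr
  Less exemption 59,000 kr → base 851,500 kr
  851,500 kr × 22% = 187,330 kr

187,330 kr > 46,684 kr, so the tentative minimum tax is the binding amount.

187,330 kr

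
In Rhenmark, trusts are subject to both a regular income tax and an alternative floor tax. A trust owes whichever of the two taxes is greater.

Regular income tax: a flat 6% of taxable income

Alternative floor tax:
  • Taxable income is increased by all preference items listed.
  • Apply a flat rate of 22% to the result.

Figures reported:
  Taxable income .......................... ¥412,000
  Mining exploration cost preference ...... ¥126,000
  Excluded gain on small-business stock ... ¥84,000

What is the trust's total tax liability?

¥136,840

Regular income tax:
  ¥412,000 × 6% = ¥24,720

Alternative floor tax:
  Adjusted income: ¥412,000 + ¥126,000 + ¥84,000 = ¥622,000
  ¥622,000 × 22% = ¥136,840

¥136,840 > ¥24,720, so the alternative floor tax is the binding amount.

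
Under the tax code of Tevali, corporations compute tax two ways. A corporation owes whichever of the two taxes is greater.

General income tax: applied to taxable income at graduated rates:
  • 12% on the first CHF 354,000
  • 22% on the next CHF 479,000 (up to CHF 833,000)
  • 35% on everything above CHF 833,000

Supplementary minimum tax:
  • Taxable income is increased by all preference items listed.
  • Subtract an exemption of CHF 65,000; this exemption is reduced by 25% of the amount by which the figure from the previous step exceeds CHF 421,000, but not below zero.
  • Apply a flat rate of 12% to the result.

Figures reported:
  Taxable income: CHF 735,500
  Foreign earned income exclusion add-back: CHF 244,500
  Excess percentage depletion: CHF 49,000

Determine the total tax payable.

Supplementary minimum tax:
  Adjusted income: CHF 735,500 + CHF 244,500 + CHF 49,000 = CHF 1,029,000
  Exemption: 25% × (CHF 1,029,000 − CHF 421,000) = CHF 152,000 ≥ CHF 65,000, so the exemption is fully phased out
  Base: CHF 1,029,000 − CHF 0 = CHF 1,029,000
  CHF 1,029,000 × 12% = CHF 123,480

General income tax:
  CHF 354,000 × 12% = CHF 42,480
  CHF 381,500 × 22% = CHF 83,930
  → CHF 126,410

CHF 126,410 > CHF 123,480, so the general income tax governs.

CHF 126,410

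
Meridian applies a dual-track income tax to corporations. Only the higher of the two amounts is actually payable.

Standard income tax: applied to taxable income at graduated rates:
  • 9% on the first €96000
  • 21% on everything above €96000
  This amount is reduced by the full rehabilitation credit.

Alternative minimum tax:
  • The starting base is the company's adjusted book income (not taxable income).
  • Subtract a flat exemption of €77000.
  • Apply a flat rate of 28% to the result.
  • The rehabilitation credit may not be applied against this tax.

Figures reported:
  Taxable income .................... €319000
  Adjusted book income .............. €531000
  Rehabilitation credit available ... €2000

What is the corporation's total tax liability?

Alternative minimum tax:
  Base (adjusted book income): €531000
  Less exemption €77000 → base €454000
  €454000 × 28% = €127120

Standard income tax:
  €96000 × 9% = €8640
  €223000 × 21% = €46830
  → €55470
  Less rehabilitation credit €2000 → €53470

€127120 > €53470, so the alternative minimum tax is the binding amount.

€127120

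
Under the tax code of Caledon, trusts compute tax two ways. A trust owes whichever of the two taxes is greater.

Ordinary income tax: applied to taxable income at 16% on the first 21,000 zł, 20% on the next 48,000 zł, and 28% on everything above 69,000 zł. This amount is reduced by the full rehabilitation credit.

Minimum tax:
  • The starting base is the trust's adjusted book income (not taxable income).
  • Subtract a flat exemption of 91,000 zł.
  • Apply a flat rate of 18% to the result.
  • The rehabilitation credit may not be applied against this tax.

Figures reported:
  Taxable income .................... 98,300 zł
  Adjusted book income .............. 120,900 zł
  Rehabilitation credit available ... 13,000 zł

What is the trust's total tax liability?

Ordinary income tax:
  21,000 zł × 16% = 3,360 zł
  48,000 zł × 20% = 9,600 zł
  29,300 zł × 28% = 8,204 zł
  → 21,164 zł
  Less rehabilitation credit 13,000 zł → 8,164 zł

Minimum tax:
  Base (adjusted book income): 120,900 zł
  Less exemption 91,000 zł → base 29,900 zł
  29,900 zł × 18% = 5,382 zł

8,164 zł > 5,382 zł, so the ordinary income tax governs.

8,164 zł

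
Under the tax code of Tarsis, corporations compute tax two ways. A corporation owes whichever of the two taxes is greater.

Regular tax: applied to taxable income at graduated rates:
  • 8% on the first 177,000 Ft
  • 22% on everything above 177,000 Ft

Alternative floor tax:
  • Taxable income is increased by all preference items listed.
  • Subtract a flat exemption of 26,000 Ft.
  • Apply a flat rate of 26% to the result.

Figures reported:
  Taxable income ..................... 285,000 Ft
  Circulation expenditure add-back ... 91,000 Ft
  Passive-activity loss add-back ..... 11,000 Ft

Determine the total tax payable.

93,860 Ft

Alternative floor tax:
  Adjusted income: 285,000 Ft + 91,000 Ft + 11,000 Ft = 387,000 Ft
  Less exemption 26,000 Ft → base 361,000 Ft
  361,000 Ft × 26% = 93,860 Ft

Regular tax:
  177,000 Ft × 8% = 14,160 Ft
  108,000 Ft × 22% = 23,760 Ft
  → 37,920 Ft

93,860 Ft > 37,920 Ft, so the alternative floor tax is the binding amount.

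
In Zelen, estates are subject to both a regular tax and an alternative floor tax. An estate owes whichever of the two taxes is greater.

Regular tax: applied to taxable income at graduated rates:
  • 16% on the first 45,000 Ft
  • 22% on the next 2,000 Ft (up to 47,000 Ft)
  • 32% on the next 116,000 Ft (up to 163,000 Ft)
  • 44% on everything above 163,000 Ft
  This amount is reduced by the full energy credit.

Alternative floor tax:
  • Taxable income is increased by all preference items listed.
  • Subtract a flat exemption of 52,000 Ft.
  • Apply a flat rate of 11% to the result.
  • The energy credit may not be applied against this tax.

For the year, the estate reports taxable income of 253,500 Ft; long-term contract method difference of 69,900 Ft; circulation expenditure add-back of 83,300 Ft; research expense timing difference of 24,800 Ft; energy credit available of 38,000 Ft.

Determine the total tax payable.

Regular tax:
  45,000 Ft × 16% = 7,200 Ft
  2,000 Ft × 22% = 440 Ft
  116,000 Ft × 32% = 37,120 Ft
  90,500 Ft × 44% = 39,820 Ft
  → 84,580 Ft
  Less energy credit 38,000 Ft → 46,580 Ft

Alternative floor tax:
  Adjusted income: 253,500 Ft + 69,900 Ft + 83,300 Ft + 24,800 Ft = 431,500 Ft
  Less exemption 52,000 Ft → base 379,500 Ft
  379,500 Ft × 11% = 41,745 Ft

46,580 Ft > 41,745 Ft, so the regular tax governs.

46,580 Ft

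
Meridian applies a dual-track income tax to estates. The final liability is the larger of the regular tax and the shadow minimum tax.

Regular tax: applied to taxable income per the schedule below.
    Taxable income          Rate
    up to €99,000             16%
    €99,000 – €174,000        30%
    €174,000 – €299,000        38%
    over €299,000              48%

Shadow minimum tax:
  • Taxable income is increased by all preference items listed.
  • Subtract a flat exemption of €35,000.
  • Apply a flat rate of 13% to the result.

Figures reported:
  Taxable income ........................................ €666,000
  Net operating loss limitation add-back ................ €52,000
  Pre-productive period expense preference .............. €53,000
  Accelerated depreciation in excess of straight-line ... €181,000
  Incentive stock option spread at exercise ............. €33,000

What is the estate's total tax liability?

€262,000

Regular tax:
  €99,000 × 16% = €15,840
  €75,000 × 30% = €22,500
  €125,000 × 38% = €47,500
  €367,000 × 48% = €176,160
  → €262,000

Shadow minimum tax:
  Adjusted income: €666,000 + €52,000 + €53,000 + €181,000 + €33,000 = €985,000
  Less exemption €35,000 → base €950,000
  €950,000 × 13% = €123,500

€262,000 > €123,500, so the regular tax governs.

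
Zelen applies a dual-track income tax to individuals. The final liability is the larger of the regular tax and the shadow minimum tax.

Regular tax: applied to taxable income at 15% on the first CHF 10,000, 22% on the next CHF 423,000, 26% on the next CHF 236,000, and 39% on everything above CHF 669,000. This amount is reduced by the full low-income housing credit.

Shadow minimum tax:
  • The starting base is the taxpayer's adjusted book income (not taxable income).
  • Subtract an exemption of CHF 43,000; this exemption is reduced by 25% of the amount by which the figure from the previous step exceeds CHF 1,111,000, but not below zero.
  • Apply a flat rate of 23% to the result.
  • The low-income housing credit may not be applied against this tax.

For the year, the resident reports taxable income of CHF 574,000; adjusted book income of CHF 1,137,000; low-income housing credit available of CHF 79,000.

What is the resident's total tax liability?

Regular tax:
  CHF 10,000 × 15% = CHF 1,500
  CHF 423,000 × 22% = CHF 93,060
  CHF 141,000 × 26% = CHF 36,660
  → CHF 131,220
  Less low-income housing credit CHF 79,000 → CHF 52,220

Shadow minimum tax:
  Base (adjusted book income): CHF 1,137,000
  Exemption: CHF 43,000 − 25% × (CHF 1,137,000 − CHF 1,111,000) = CHF 43,000 − CHF 6,500 = CHF 36,500
  Base: CHF 1,137,000 − CHF 36,500 = CHF 1,100,500
  CHF 1,100,500 × 23% = CHF 253,115

CHF 253,115 > CHF 52,220, so the shadow minimum tax is the binding amount.

CHF 253,115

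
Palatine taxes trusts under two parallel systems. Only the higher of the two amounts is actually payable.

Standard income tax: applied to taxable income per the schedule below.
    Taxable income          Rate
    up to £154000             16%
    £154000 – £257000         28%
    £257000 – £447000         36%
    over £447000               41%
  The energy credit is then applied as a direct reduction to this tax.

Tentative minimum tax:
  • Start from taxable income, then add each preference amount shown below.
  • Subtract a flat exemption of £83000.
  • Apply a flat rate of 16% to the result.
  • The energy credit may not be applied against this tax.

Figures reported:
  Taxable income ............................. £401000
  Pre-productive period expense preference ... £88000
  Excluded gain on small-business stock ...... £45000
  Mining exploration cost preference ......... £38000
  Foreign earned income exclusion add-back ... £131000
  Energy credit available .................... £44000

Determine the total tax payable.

Tentative minimum tax:
  Adjusted income: £401000 + £88000 + £45000 + £38000 + £131000 = £703000
  Less exemption £83000 → base £620000
  £620000 × 16% = £99200

Standard income tax:
  £154000 × 16% = £24640
  £103000 × 28% = £28840
  £144000 × 36% = £51840
  → £105320
  Less energy credit £44000 → £61320

£99200 > £61320, so the tentative minimum tax is the binding amount.

£99200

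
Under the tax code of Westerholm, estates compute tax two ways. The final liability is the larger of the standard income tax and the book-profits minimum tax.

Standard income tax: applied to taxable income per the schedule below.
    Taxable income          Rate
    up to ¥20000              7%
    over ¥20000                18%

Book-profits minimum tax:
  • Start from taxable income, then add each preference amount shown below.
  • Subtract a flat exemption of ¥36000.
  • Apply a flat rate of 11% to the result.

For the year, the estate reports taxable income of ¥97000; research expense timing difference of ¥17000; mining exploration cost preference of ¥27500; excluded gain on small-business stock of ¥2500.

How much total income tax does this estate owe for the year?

¥15260

Standard income tax:
  ¥20000 × 7% = ¥1400
  ¥77000 × 18% = ¥13860
  → ¥15260

Book-profits minimum tax:
  Adjusted income: ¥97000 + ¥17000 + ¥27500 + ¥2500 = ¥144000
  Less exemption ¥36000 → base ¥108000
  ¥108000 × 11% = ¥11880

¥15260 > ¥11880, so the standard income tax governs.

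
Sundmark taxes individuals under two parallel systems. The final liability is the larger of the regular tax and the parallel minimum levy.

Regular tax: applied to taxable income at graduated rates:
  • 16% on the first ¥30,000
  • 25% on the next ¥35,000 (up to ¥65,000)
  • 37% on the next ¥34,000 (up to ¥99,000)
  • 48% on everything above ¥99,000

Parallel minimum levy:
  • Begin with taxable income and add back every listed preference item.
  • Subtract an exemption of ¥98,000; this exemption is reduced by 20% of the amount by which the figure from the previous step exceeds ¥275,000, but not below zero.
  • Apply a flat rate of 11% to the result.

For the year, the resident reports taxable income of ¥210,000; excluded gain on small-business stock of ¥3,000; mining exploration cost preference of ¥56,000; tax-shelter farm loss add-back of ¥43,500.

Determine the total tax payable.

Parallel minimum levy:
  Adjusted income: ¥210,000 + ¥3,000 + ¥56,000 + ¥43,500 = ¥312,500
  Exemption: ¥98,000 − 20% × (¥312,500 − ¥275,000) = ¥98,000 − ¥7,500 = ¥90,500
  Base: ¥312,500 − ¥90,500 = ¥222,000
  ¥222,000 × 11% = ¥24,420

Regular tax:
  ¥30,000 × 16% = ¥4,800
  ¥35,000 × 25% = ¥8,750
  ¥34,000 × 37% = ¥12,580
  ¥111,000 × 48% = ¥53,280
  → ¥79,410

¥79,410 > ¥24,420, so the regular tax governs.

¥79,410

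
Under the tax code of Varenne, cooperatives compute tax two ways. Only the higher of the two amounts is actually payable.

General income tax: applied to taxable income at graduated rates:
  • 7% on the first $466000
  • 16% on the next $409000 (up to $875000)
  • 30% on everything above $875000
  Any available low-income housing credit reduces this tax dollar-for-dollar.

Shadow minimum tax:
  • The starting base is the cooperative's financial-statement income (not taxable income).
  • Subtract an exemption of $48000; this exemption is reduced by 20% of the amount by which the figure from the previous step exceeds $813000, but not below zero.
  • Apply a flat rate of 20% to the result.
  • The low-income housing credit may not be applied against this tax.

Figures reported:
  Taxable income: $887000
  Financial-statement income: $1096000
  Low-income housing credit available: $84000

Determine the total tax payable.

$219200

Shadow minimum tax:
  Base (financial-statement income): $1096000
  Exemption: 20% × ($1096000 − $813000) = $56600 ≥ $48000, so the exemption is fully phased out
  Base: $1096000 − $0 = $1096000
  $1096000 × 20% = $219200

General income tax:
  $466000 × 7% = $32620
  $409000 × 16% = $65440
  $12000 × 30% = $3600
  → $101660
  Less low-income housing credit $84000 → $17660

$219200 > $17660, so the shadow minimum tax is the binding amount.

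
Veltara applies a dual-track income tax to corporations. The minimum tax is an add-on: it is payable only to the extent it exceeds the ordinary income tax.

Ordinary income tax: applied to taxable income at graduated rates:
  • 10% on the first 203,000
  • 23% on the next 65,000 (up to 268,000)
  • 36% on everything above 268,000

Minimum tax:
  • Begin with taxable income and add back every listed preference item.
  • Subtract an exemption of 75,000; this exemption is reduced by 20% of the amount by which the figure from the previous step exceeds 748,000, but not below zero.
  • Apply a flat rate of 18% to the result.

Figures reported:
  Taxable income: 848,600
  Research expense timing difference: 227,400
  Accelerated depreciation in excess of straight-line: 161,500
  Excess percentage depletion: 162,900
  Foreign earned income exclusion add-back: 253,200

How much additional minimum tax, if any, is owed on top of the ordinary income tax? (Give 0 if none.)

Minimum tax:
  Adjusted income: 848,600 + 227,400 + 161,500 + 162,900 + 253,200 = 1,653,600
  Exemption: 20% × (1,653,600 − 748,000) = 181,120 ≥ 75,000, so the exemption is fully phased out
  Base: 1,653,600 − 0 = 1,653,600
  1,653,600 × 18% = 297,648

Ordinary income tax:
  203,000 × 10% = 20,300
  65,000 × 23% = 14,950
  580,600 × 36% = 209,016
  → 244,266

Excess of minimum tax over ordinary income tax: 297,648 − 244,266 = 53,382.

53,382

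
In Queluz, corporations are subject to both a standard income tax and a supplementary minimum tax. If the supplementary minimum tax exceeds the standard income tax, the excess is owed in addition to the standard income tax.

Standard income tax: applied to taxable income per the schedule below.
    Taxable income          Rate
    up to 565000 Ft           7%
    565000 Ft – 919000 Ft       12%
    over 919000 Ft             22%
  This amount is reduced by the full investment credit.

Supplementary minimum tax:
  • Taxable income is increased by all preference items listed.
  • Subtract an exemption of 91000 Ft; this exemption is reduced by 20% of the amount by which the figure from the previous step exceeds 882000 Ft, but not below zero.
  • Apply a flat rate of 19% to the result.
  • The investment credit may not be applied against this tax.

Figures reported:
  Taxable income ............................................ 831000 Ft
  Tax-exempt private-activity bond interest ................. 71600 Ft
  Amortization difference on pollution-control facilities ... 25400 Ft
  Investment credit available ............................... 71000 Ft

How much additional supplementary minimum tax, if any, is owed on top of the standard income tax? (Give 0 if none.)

Standard income tax:
  565000 Ft × 7% = 39550 Ft
  266000 Ft × 12% = 31920 Ft
  → 71470 Ft
  Less investment credit 71000 Ft → 470 Ft

Supplementary minimum tax:
  Adjusted income: 831000 Ft + 71600 Ft + 25400 Ft = 928000 Ft
  Exemption: 91000 Ft − 20% × (928000 Ft − 882000 Ft) = 91000 Ft − 9200 Ft = 81800 Ft
  Base: 928000 Ft − 81800 Ft = 846200 Ft
  846200 Ft × 19% = 160778 Ft

Excess of supplementary minimum tax over standard income tax: 160778 Ft − 470 Ft = 160308 Ft.

160308 Ft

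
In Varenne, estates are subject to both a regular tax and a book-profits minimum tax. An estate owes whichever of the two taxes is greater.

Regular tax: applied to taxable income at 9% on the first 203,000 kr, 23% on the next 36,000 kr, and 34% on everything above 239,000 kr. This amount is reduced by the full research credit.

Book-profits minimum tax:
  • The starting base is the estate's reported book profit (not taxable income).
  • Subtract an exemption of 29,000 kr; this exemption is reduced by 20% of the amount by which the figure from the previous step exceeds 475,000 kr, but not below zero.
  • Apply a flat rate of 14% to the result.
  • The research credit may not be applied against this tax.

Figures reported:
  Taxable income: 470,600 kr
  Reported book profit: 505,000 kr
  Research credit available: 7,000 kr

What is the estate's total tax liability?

Regular tax:
  203,000 kr × 9% = 18,270 kr
  36,000 kr × 23% = 8,280 kr
  231,600 kr × 34% = 78,744 kr
  → 105,294 kr
  Less research credit 7,000 kr → 98,294 kr

Book-profits minimum tax:
  Base (reported book profit): 505,000 kr
  Exemption: 29,000 kr − 20% × (505,000 kr − 475,000 kr) = 29,000 kr − 6,000 kr = 23,000 kr
  Base: 505,000 kr − 23,000 kr = 482,000 kr
  482,000 kr × 14% = 67,480 kr

98,294 kr > 67,480 kr, so the regular tax governs.

98,294 kr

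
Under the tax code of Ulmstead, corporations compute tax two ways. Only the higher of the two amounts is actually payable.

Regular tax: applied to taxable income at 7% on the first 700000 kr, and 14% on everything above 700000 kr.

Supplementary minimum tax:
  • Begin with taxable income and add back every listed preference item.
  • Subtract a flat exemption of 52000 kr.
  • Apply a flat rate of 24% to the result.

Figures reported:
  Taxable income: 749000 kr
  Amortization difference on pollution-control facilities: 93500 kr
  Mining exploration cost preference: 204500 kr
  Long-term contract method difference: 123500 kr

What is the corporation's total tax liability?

Regular tax:
  700000 kr × 7% = 49000 kr
  49000 kr × 14% = 6860 kr
  → 55860 kr

Supplementary minimum tax:
  Adjusted income: 749000 kr + 93500 kr + 204500 kr + 123500 kr = 1170500 kr
  Less exemption 52000 kr → base 1118500 kr
  1118500 kr × 24% = 268440 kr

268440 kr > 55860 kr, so the supplementary minimum tax is the binding amount.

268440 kr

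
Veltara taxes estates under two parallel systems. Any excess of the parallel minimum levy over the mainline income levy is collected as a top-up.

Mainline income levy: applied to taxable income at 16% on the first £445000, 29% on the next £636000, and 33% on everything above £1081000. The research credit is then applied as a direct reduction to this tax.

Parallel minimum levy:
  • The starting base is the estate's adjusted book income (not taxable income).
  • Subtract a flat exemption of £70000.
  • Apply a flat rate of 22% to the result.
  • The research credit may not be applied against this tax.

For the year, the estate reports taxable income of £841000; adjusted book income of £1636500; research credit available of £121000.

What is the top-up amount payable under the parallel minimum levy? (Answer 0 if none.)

£279590

Mainline income levy:
  £445000 × 16% = £71200
  £396000 × 29% = £114840
  → £186040
  Less research credit £121000 → £65040

Parallel minimum levy:
  Base (adjusted book income): £1636500
  Less exemption £70000 → base £1566500
  £1566500 × 22% = £344630

Excess of parallel minimum levy over mainline income levy: £344630 − £65040 = £279590.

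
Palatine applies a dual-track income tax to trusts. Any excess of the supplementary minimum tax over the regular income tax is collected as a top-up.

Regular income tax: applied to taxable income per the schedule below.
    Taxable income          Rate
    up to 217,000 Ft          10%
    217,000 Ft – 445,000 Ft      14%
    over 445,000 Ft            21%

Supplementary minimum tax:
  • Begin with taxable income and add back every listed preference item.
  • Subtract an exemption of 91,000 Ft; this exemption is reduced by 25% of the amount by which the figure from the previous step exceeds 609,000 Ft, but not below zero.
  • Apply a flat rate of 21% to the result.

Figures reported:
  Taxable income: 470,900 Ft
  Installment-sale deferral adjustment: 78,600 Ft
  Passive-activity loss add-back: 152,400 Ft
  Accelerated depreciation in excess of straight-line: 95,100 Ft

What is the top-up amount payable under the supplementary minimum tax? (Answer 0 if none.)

Regular income tax:
  217,000 Ft × 10% = 21,700 Ft
  228,000 Ft × 14% = 31,920 Ft
  25,900 Ft × 21% = 5,439 Ft
  → 59,059 Ft

Supplementary minimum tax:
  Adjusted income: 470,900 Ft + 78,600 Ft + 152,400 Ft + 95,100 Ft = 797,000 Ft
  Exemption: 91,000 Ft − 25% × (797,000 Ft − 609,000 Ft) = 91,000 Ft − 47,000 Ft = 44,000 Ft
  Base: 797,000 Ft − 44,000 Ft = 753,000 Ft
  753,000 Ft × 21% = 158,130 Ft

Excess of supplementary minimum tax over regular income tax: 158,130 Ft − 59,059 Ft = 99,071 Ft.

99,071 Ft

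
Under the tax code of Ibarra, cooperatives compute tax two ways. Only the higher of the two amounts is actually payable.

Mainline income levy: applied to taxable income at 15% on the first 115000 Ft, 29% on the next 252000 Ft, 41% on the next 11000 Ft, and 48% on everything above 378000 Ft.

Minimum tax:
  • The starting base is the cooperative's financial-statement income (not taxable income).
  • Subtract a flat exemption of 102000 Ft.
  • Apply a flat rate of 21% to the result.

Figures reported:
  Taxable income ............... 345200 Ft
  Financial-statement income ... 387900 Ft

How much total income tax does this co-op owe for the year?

84008 Ft

Minimum tax:
  Base (financial-statement income): 387900 Ft
  Less exemption 102000 Ft → base 285900 Ft
  285900 Ft × 21% = 60039 Ft

Mainline income levy:
  115000 Ft × 15% = 17250 Ft
  230200 Ft × 29% = 66758 Ft
  → 84008 Ft

84008 Ft > 60039 Ft, so the mainline income levy governs.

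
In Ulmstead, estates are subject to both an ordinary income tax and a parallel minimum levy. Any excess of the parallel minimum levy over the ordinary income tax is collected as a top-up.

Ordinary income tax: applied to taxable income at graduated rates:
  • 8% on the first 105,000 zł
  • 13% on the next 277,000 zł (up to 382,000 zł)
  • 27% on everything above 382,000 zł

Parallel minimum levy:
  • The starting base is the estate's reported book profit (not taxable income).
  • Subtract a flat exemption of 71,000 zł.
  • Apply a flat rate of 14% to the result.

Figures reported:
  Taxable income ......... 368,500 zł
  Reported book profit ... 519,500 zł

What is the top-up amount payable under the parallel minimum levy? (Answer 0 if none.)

Ordinary income tax:
  105,000 zł × 8% = 8,400 zł
  263,500 zł × 13% = 34,255 zł
  → 42,655 zł

Parallel minimum levy:
  Base (reported book profit): 519,500 zł
  Less exemption 71,000 zł → base 448,500 zł
  448,500 zł × 14% = 62,790 zł

Excess of parallel minimum levy over ordinary income tax: 62,790 zł − 42,655 zł = 20,135 zł.

20,135 zł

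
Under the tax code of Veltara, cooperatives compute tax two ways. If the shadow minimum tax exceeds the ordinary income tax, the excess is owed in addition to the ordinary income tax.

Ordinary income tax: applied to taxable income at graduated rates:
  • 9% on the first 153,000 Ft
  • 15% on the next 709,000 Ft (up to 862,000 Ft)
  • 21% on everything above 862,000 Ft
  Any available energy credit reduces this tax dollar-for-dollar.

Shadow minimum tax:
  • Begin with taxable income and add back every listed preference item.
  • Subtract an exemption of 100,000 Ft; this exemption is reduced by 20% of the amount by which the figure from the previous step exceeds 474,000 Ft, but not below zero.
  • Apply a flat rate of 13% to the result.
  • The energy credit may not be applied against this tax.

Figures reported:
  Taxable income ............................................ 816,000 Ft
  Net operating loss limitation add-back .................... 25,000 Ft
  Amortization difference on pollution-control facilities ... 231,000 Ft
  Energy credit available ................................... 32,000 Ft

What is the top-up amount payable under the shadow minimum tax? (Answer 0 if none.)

Ordinary income tax:
  153,000 Ft × 9% = 13,770 Ft
  663,000 Ft × 15% = 99,450 Ft
  → 113,220 Ft
  Less energy credit 32,000 Ft → 81,220 Ft

Shadow minimum tax:
  Adjusted income: 816,000 Ft + 25,000 Ft + 231,000 Ft = 1,072,000 Ft
  Exemption: 20% × (1,072,000 Ft − 474,000 Ft) = 119,600 Ft ≥ 100,000 Ft, so the exemption is fully phased out
  Base: 1,072,000 Ft − 0 Ft = 1,072,000 Ft
  1,072,000 Ft × 13% = 139,360 Ft

Excess of shadow minimum tax over ordinary income tax: 139,360 Ft − 81,220 Ft = 58,140 Ft.

58,140 Ft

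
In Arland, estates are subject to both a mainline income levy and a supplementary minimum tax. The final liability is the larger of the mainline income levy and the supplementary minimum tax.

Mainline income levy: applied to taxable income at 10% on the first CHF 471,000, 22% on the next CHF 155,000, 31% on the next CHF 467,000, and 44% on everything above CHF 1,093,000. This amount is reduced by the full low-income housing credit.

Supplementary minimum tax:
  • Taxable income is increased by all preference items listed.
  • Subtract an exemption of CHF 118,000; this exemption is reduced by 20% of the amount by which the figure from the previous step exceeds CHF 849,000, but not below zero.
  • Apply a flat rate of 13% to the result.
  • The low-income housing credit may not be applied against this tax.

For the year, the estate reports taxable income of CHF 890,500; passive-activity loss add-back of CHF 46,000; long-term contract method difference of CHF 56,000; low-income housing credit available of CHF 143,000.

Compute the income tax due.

Mainline income levy:
  CHF 471,000 × 10% = CHF 47,100
  CHF 155,000 × 22% = CHF 34,100
  CHF 264,500 × 31% = CHF 81,995
  → CHF 163,195
  Less low-income housing credit CHF 143,000 → CHF 20,195

Supplementary minimum tax:
  Adjusted income: CHF 890,500 + CHF 46,000 + CHF 56,000 = CHF 992,500
  Exemption: CHF 118,000 − 20% × (CHF 992,500 − CHF 849,000) = CHF 118,000 − CHF 28,700 = CHF 89,300
  Base: CHF 992,500 − CHF 89,300 = CHF 903,200
  CHF 903,200 × 13% = CHF 117,416

CHF 117,416 > CHF 20,195, so the supplementary minimum tax is the binding amount.

CHF 117,416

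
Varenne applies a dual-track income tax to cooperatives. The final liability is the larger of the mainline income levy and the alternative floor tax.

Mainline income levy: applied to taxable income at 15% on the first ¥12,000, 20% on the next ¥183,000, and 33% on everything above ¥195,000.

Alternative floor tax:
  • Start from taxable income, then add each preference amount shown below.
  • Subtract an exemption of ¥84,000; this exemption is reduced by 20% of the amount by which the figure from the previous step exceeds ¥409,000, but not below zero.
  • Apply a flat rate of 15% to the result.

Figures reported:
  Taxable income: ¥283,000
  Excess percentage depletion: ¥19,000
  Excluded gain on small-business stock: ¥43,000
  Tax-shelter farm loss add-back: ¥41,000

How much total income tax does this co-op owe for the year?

Alternative floor tax:
  Adjusted income: ¥283,000 + ¥19,000 + ¥43,000 + ¥41,000 = ¥386,000
  Exemption: ¥386,000 ≤ ¥409,000, so full ¥84,000 applies
  Base: ¥386,000 − ¥84,000 = ¥302,000
  ¥302,000 × 15% = ¥45,300

Mainline income levy:
  ¥12,000 × 15% = ¥1,800
  ¥183,000 × 20% = ¥36,600
  ¥88,000 × 33% = ¥29,040
  → ¥67,440

¥67,440 > ¥45,300, so the mainline income levy governs.

¥67,440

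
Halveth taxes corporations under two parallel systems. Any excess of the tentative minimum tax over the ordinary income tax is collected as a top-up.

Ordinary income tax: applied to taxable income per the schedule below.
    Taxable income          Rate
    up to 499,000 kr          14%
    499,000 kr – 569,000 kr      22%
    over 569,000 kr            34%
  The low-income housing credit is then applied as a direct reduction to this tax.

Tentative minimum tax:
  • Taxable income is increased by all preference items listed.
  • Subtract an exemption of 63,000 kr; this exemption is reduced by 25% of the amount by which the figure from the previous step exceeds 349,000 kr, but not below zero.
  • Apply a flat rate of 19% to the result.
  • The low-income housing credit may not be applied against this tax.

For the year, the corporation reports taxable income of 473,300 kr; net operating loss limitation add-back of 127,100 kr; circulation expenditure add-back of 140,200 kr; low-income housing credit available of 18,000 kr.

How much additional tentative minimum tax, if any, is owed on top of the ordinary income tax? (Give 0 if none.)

Ordinary income tax:
  473,300 kr × 14% = 66,262 kr
  Less low-income housing credit 18,000 kr → 48,262 kr

Tentative minimum tax:
  Adjusted income: 473,300 kr + 127,100 kr + 140,200 kr = 740,600 kr
  Exemption: 25% × (740,600 kr − 349,000 kr) = 97,900 kr ≥ 63,000 kr, so the exemption is fully phased out
  Base: 740,600 kr − 0 kr = 740,600 kr
  740,600 kr × 19% = 140,714 kr

Excess of tentative minimum tax over ordinary income tax: 140,714 kr − 48,262 kr = 92,452 kr.

92,452 kr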